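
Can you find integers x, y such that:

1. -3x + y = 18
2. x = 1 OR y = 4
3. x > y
No

The full constraint system is jointly infeasible over the integers. Each constraint and what it forces:

  - -3x + y = 18: is a linear equation tying the variables together
  - x = 1 OR y = 4: forces a choice: either x = 1 or y = 4
  - x > y: bounds one variable relative to another variable

Split on the disjunction (x = 1 OR y = 4):
  • If x = 1: the equation forces y = 21, giving (x, y) = (1, 21), which violates x > y.
  • If y = 4: with y = 4, every remaining term of the linear equation is divisible by 3, so the left side is ≡ 0 (mod 3); but the right side 14 ≡ 2 (mod 3). No integers can satisfy it.
Both branches are infeasible, so the system has no integer solution.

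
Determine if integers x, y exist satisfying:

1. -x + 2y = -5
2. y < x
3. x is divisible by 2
No

A contradictory subset is {-x + 2y = -5, x is divisible by 2}. No integer assignment can satisfy these jointly:

  - -x + 2y = -5: is a linear equation tying the variables together
  - x is divisible by 2: restricts x to multiples of 2

Modular obstruction: writing x = 2x', every remaining term of the linear equation is divisible by 2, so the left side is ≡ 0 (mod 2); but the right side -5 ≡ 1 (mod 2). No integers can satisfy it.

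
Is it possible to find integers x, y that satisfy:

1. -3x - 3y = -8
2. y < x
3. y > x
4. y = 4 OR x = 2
No

Even the single constraint (-3x - 3y = -8) is infeasible over the integers.

  - -3x - 3y = -8: every term on the left is divisible by 3, so the LHS ≡ 0 (mod 3), but the RHS -8 is not — no integer solution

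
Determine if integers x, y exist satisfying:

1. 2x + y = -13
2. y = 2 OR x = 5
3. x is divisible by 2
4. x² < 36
No

A contradictory subset is {2x + y = -13, y = 2 OR x = 5, x is divisible by 2}. No integer assignment can satisfy these jointly:

  - 2x + y = -13: is a linear equation tying the variables together
  - y = 2 OR x = 5: forces a choice: either y = 2 or x = 5
  - x is divisible by 2: restricts x to multiples of 2

Split on the disjunction (y = 2 OR x = 5):
  • If y = 2: with y = 2, writing x = 2x', every remaining term of the linear equation is divisible by 4, so the left side is ≡ 0 (mod 4); but the right side -15 ≡ 1 (mod 4). No integers can satisfy it.
  • If x = 5: this contradicts the divisibility constraint — 5 is not a multiple of 2.
Both branches are infeasible, so the system has no integer solution.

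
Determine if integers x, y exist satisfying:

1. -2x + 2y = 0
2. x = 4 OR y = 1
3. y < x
No

A contradictory subset is {-2x + 2y = 0, y < x}. No integer assignment can satisfy these jointly:

  - -2x + 2y = 0: is a linear equation tying the variables together
  - y < x: bounds one variable relative to another variable

From the equation, x − y = 0, i.e. x − y = 0; but x > y requires x − y ≥ 1. Contradiction.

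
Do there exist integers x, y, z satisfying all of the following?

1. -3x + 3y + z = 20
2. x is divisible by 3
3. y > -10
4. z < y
Yes

Take x = -3, y = 3, z = 2. Substituting into each constraint:
  (1) -3(-3) + 3(3) + 2 = 20 ✓
  (2) -3 = 3 × -1, remainder 0 ✓
  (3) 3 > -10 ✓
  (4) 2 < 3 ✓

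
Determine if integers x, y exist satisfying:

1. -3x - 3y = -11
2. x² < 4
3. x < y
No

Even the single constraint (-3x - 3y = -11) is infeasible over the integers.

  - -3x - 3y = -11: every term on the left is divisible by 3, so the LHS ≡ 0 (mod 3), but the RHS -11 is not — no integer solution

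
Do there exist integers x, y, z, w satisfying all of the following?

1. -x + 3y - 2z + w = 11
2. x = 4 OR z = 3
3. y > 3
Yes

Take x = 4, y = 5, z = 0, w = 0. Substituting into each constraint:
  (1) (-4) + 3(5) - 2(0) + 0 = 11 ✓
  (2) x = 4, target 4 ✓ (first branch holds)
  (3) 5 > 3 ✓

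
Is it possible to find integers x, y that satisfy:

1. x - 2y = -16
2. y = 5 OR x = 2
Yes

Take x = -6, y = 5. Substituting into each constraint:
  (1) (-6) - 2(5) = -16 ✓
  (2) y = 5, target 5 ✓ (first branch holds)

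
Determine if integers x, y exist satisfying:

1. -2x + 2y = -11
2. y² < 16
No

Even the single constraint (-2x + 2y = -11) is infeasible over the integers.

  - -2x + 2y = -11: every term on the left is divisible by 2, so the LHS ≡ 0 (mod 2), but the RHS -11 is not — no integer solution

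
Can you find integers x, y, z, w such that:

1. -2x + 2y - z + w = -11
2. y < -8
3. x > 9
Yes

Take x = 10, y = -9, z = -27, w = 0. Substituting into each constraint:
  (1) -2(10) + 2(-9) + 27 + 0 = -11 ✓
  (2) -9 < -8 ✓
  (3) 10 > 9 ✓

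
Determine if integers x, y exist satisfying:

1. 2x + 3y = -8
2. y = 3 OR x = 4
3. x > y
No

The full constraint system is jointly infeasible over the integers. Each constraint and what it forces:

  - 2x + 3y = -8: is a linear equation tying the variables together
  - y = 3 OR x = 4: forces a choice: either y = 3 or x = 4
  - x > y: bounds one variable relative to another variable

Split on the disjunction (y = 3 OR x = 4):
  • If y = 3: with y = 3, every remaining term of the linear equation is divisible by 2, so the left side is ≡ 0 (mod 2); but the right side -17 ≡ 1 (mod 2). No integers can satisfy it.
  • If x = 4: with x = 4, every remaining term of the linear equation is divisible by 3, so the left side is ≡ 0 (mod 3); but the right side -16 ≡ 2 (mod 3). No integers can satisfy it.
Both branches are infeasible, so the system has no integer solution.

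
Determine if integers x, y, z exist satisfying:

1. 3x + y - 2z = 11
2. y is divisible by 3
Yes

Take x = 5, y = 0, z = 2. Substituting into each constraint:
  (1) 3(5) + 0 - 2(2) = 11 ✓
  (2) 0 = 3 × 0, remainder 0 ✓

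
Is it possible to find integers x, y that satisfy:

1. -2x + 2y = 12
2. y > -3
Yes

Take x = -6, y = 0. Substituting into each constraint:
  (1) -2(-6) + 2(0) = 12 ✓
  (2) 0 > -3 ✓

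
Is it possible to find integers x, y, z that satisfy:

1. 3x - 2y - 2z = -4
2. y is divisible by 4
Yes

Take x = 0, y = 0, z = 2. Substituting into each constraint:
  (1) 3(0) - 2(0) - 2(2) = -4 ✓
  (2) 0 = 4 × 0, remainder 0 ✓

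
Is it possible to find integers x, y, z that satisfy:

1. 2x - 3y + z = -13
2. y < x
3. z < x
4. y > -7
Yes

Take x = 0, y = -1, z = -16. Substituting into each constraint:
  (1) 2(0) - 3(-1) + (-16) = -13 ✓
  (2) -1 < 0 ✓
  (3) -16 < 0 ✓
  (4) -1 > -7 ✓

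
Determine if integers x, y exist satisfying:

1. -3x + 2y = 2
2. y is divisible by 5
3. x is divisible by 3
Yes

Take x = -24, y = -35. Substituting into each constraint:
  (1) -3(-24) + 2(-35) = 2 ✓
  (2) -35 = 5 × -7, remainder 0 ✓
  (3) -24 = 3 × -8, remainder 0 ✓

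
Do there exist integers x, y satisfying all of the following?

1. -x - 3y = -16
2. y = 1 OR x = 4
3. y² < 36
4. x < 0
No

A contradictory subset is {-x - 3y = -16, y = 1 OR x = 4, x < 0}. No integer assignment can satisfy these jointly:

  - -x - 3y = -16: is a linear equation tying the variables together
  - y = 1 OR x = 4: forces a choice: either y = 1 or x = 4
  - x < 0: bounds one variable relative to a constant

Split on the disjunction (y = 1 OR x = 4):
  • If y = 1: the equation forces x = 13, which contradicts the bound x ≤ -1.
  • If x = 4: this contradicts the bound x ≤ -1.
Both branches are infeasible, so the system has no integer solution.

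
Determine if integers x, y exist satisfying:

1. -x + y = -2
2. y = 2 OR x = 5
Yes

Take x = 4, y = 2. Substituting into each constraint:
  (1) (-4) + 2 = -2 ✓
  (2) y = 2, target 2 ✓ (first branch holds)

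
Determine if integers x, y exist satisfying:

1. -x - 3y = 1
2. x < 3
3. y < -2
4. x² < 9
No

A contradictory subset is {-x - 3y = 1, x < 3, y < -2}. No integer assignment can satisfy these jointly:

  - -x - 3y = 1: is a linear equation tying the variables together
  - x < 3: bounds one variable relative to a constant
  - y < -2: bounds one variable relative to a constant

Range argument: with x ∈ [−∞, 2], y ∈ [−∞, -3], the left side of the equation is at least 7, but the right side is 1 < 7. No integer solution exists.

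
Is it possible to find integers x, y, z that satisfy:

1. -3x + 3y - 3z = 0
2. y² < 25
Yes

Take x = 0, y = 0, z = 0. Substituting into each constraint:
  (1) -3(0) + 3(0) - 3(0) = 0 ✓
  (2) y² = (0)² = 0, and 0 < 25 ✓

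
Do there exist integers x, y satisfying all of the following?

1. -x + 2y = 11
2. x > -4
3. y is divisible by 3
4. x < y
Yes

Take x = 1, y = 6. Substituting into each constraint:
  (1) (-1) + 2(6) = 11 ✓
  (2) 1 > -4 ✓
  (3) 6 = 3 × 2, remainder 0 ✓
  (4) 1 < 6 ✓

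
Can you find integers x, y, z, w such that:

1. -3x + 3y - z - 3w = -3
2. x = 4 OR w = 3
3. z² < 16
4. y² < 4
Yes

Take x = -3, y = -1, z = 0, w = 3. Substituting into each constraint:
  (1) -3(-3) + 3(-1) + 0 - 3(3) = -3 ✓
  (2) w = 3, target 3 ✓ (second branch holds)
  (3) z² = (0)² = 0, and 0 < 16 ✓
  (4) y² = (-1)² = 1, and 1 < 4 ✓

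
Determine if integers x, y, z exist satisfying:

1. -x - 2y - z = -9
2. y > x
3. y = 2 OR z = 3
Yes

Take x = 0, y = 3, z = 3. Substituting into each constraint:
  (1) 0 - 2(3) + (-3) = -9 ✓
  (2) 3 > 0 ✓
  (3) z = 3, target 3 ✓ (second branch holds)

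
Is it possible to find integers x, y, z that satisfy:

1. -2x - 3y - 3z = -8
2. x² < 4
Yes

Take x = 1, y = 0, z = 2. Substituting into each constraint:
  (1) -2(1) - 3(0) - 3(2) = -8 ✓
  (2) x² = (1)² = 1, and 1 < 4 ✓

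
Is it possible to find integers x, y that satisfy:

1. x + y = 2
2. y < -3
Yes

Take x = 6, y = -4. Substituting into each constraint:
  (1) 6 + (-4) = 2 ✓
  (2) -4 < -3 ✓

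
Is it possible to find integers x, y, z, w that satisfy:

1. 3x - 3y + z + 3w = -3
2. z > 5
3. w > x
Yes

Take x = -1, y = 2, z = 6, w = 0. Substituting into each constraint:
  (1) 3(-1) - 3(2) + 6 + 3(0) = -3 ✓
  (2) 6 > 5 ✓
  (3) 0 > -1 ✓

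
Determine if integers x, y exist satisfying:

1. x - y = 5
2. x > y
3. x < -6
Yes

Take x = -7, y = -12. Substituting into each constraint:
  (1) (-7) + 12 = 5 ✓
  (2) -7 > -12 ✓
  (3) -7 < -6 ✓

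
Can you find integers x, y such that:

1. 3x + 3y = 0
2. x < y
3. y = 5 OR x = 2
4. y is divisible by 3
No

The full constraint system is jointly infeasible over the integers. Each constraint and what it forces:

  - 3x + 3y = 0: is a linear equation tying the variables together
  - x < y: bounds one variable relative to another variable
  - y = 5 OR x = 2: forces a choice: either y = 5 or x = 2
  - y is divisible by 3: restricts y to multiples of 3

Split on the disjunction (y = 5 OR x = 2):
  • If y = 5: this contradicts the divisibility constraint — 5 is not a multiple of 3.
  • If x = 2: with x = 2, writing y = 3y', every remaining term of the linear equation is divisible by 9, so the left side is ≡ 0 (mod 9); but the right side -6 ≡ 3 (mod 9). No integers can satisfy it.
Both branches are infeasible, so the system has no integer solution.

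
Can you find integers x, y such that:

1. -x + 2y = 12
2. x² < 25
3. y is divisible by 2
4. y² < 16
No

A contradictory subset is {-x + 2y = 12, x² < 25, y² < 16}. No integer assignment can satisfy these jointly:

  - -x + 2y = 12: is a linear equation tying the variables together
  - x² < 25: restricts x to |x| ≤ 4
  - y² < 16: restricts y to |y| ≤ 3

Range argument: with x ∈ [-4, 4], y ∈ [-3, 3], the left side of the equation is at most 10, but the right side is 12 > 10. No integer solution exists.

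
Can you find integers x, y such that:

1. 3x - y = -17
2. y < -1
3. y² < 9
No

The full constraint system is jointly infeasible over the integers. Each constraint and what it forces:

  - 3x - y = -17: is a linear equation tying the variables together
  - y < -1: bounds one variable relative to a constant
  - y² < 9: restricts y to |y| ≤ 2

The bounds confine y to {-2}. For each value, substitute into the equation:
  • y = -2: the equation gives 3x = -19, so x would not be an integer.
Every case fails, so no integer solution exists.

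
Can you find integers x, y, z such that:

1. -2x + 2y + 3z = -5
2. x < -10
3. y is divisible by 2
Yes

Take x = -11, y = 0, z = -9. Substituting into each constraint:
  (1) -2(-11) + 2(0) + 3(-9) = -5 ✓
  (2) -11 < -10 ✓
  (3) 0 = 2 × 0, remainder 0 ✓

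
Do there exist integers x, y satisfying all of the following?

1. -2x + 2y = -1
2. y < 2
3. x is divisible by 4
No

Even the single constraint (-2x + 2y = -1) is infeasible over the integers.

  - -2x + 2y = -1: every term on the left is divisible by 2, so the LHS ≡ 0 (mod 2), but the RHS -1 is not — no integer solution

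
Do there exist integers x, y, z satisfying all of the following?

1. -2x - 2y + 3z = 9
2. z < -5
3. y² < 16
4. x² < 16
No

The full constraint system is jointly infeasible over the integers. Each constraint and what it forces:

  - -2x - 2y + 3z = 9: is a linear equation tying the variables together
  - z < -5: bounds one variable relative to a constant
  - y² < 16: restricts y to |y| ≤ 3
  - x² < 16: restricts x to |x| ≤ 3

Range argument: with x ∈ [-3, 3], y ∈ [-3, 3], z ∈ [−∞, -6], the left side of the equation is at most -6, but the right side is 9 > -6. No integer solution exists.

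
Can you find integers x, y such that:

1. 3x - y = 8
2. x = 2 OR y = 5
Yes

Take x = 2, y = -2. Substituting into each constraint:
  (1) 3(2) + 2 = 8 ✓
  (2) x = 2, target 2 ✓ (first branch holds)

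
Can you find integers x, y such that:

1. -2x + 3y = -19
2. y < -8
Yes

Take x = -4, y = -9. Substituting into each constraint:
  (1) -2(-4) + 3(-9) = -19 ✓
  (2) -9 < -8 ✓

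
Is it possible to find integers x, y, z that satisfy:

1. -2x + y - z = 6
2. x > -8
Yes

Take x = -3, y = 0, z = 0. Substituting into each constraint:
  (1) -2(-3) + 0 + 0 = 6 ✓
  (2) -3 > -8 ✓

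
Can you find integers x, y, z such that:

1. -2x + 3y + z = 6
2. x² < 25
Yes

Take x = -3, y = 0, z = 0. Substituting into each constraint:
  (1) -2(-3) + 3(0) + 0 = 6 ✓
  (2) x² = (-3)² = 9, and 9 < 25 ✓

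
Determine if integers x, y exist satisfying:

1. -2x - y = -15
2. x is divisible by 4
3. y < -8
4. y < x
Yes

Take x = 12, y = -9. Substituting into each constraint:
  (1) -2(12) + 9 = -15 ✓
  (2) 12 = 4 × 3, remainder 0 ✓
  (3) -9 < -8 ✓
  (4) -9 < 12 ✓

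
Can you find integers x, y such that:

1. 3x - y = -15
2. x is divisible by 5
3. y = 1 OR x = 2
No

The full constraint system is jointly infeasible over the integers. Each constraint and what it forces:

  - 3x - y = -15: is a linear equation tying the variables together
  - x is divisible by 5: restricts x to multiples of 5
  - y = 1 OR x = 2: forces a choice: either y = 1 or x = 2

Split on the disjunction (y = 1 OR x = 2):
  • If y = 1: with y = 1, writing x = 5x', every remaining term of the linear equation is divisible by 15, so the left side is ≡ 0 (mod 15); but the right side -14 ≡ 1 (mod 15). No integers can satisfy it.
  • If x = 2: this contradicts the divisibility constraint — 2 is not a multiple of 5.
Both branches are infeasible, so the system has no integer solution.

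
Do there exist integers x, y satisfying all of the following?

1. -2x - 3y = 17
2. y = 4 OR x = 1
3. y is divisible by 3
No

A contradictory subset is {-2x - 3y = 17, y = 4 OR x = 1}. No integer assignment can satisfy these jointly:

  - -2x - 3y = 17: is a linear equation tying the variables together
  - y = 4 OR x = 1: forces a choice: either y = 4 or x = 1

Split on the disjunction (y = 4 OR x = 1):
  • If y = 4: with y = 4, every remaining term of the linear equation is divisible by 2, so the left side is ≡ 0 (mod 2); but the right side 29 ≡ 1 (mod 2). No integers can satisfy it.
  • If x = 1: with x = 1, every remaining term of the linear equation is divisible by 3, so the left side is ≡ 0 (mod 3); but the right side 19 ≡ 1 (mod 3). No integers can satisfy it.
Both branches are infeasible, so the system has no integer solution.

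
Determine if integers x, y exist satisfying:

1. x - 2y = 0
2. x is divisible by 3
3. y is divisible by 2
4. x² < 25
Yes

Take x = 0, y = 0. Substituting into each constraint:
  (1) 0 - 2(0) = 0 ✓
  (2) 0 = 3 × 0, remainder 0 ✓
  (3) 0 = 2 × 0, remainder 0 ✓
  (4) x² = (0)² = 0, and 0 < 25 ✓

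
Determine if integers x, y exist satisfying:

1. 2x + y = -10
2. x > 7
Yes

Take x = 8, y = -26. Substituting into each constraint:
  (1) 2(8) + (-26) = -10 ✓
  (2) 8 > 7 ✓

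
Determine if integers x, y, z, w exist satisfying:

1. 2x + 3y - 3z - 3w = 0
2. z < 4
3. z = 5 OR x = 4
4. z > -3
No

A contradictory subset is {2x + 3y - 3z - 3w = 0, z < 4, z = 5 OR x = 4}. No integer assignment can satisfy these jointly:

  - 2x + 3y - 3z - 3w = 0: is a linear equation tying the variables together
  - z < 4: bounds one variable relative to a constant
  - z = 5 OR x = 4: forces a choice: either z = 5 or x = 4

Split on the disjunction (z = 5 OR x = 4):
  • If z = 5: this contradicts the bound z ≤ 3.
  • If x = 4: with x = 4, every remaining term of the linear equation is divisible by 3, so the left side is ≡ 0 (mod 3); but the right side -8 ≡ 1 (mod 3). No integers can satisfy it.
Both branches are infeasible, so the system has no integer solution.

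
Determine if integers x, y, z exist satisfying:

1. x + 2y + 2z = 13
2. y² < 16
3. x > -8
Yes

Take x = 13, y = 0, z = 0. Substituting into each constraint:
  (1) 13 + 2(0) + 2(0) = 13 ✓
  (2) y² = (0)² = 0, and 0 < 16 ✓
  (3) 13 > -8 ✓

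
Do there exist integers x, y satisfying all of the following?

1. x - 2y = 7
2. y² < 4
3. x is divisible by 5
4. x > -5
Yes

Take x = 5, y = -1. Substituting into each constraint:
  (1) 5 - 2(-1) = 7 ✓
  (2) y² = (-1)² = 1, and 1 < 4 ✓
  (3) 5 = 5 × 1, remainder 0 ✓
  (4) 5 > -5 ✓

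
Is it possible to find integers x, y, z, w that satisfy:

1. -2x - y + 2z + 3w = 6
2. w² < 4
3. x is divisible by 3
Yes

Take x = 0, y = -6, z = 0, w = 0. Substituting into each constraint:
  (1) -2(0) + 6 + 2(0) + 3(0) = 6 ✓
  (2) w² = (0)² = 0, and 0 < 4 ✓
  (3) 0 = 3 × 0, remainder 0 ✓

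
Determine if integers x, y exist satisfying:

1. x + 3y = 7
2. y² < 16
Yes

Take x = 7, y = 0. Substituting into each constraint:
  (1) 7 + 3(0) = 7 ✓
  (2) y² = (0)² = 0, and 0 < 16 ✓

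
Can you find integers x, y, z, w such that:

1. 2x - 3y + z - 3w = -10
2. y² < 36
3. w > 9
Yes

Take x = 0, y = 0, z = 20, w = 10. Substituting into each constraint:
  (1) 2(0) - 3(0) + 20 - 3(10) = -10 ✓
  (2) y² = (0)² = 0, and 0 < 36 ✓
  (3) 10 > 9 ✓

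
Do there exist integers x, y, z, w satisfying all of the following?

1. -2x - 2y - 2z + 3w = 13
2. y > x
Yes

Take x = -1, y = 0, z = -4, w = 1. Substituting into each constraint:
  (1) -2(-1) - 2(0) - 2(-4) + 3(1) = 13 ✓
  (2) 0 > -1 ✓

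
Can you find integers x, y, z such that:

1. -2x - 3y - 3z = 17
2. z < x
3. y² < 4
Yes

Take x = -1, y = 0, z = -5. Substituting into each constraint:
  (1) -2(-1) - 3(0) - 3(-5) = 17 ✓
  (2) -5 < -1 ✓
  (3) y² = (0)² = 0, and 0 < 4 ✓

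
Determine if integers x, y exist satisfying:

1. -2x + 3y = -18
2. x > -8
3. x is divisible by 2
Yes

Take x = 0, y = -6. Substituting into each constraint:
  (1) -2(0) + 3(-6) = -18 ✓
  (2) 0 > -8 ✓
  (3) 0 = 2 × 0, remainder 0 ✓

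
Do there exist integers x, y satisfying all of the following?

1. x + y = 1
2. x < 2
Yes

Take x = 0, y = 1. Substituting into each constraint:
  (1) 0 + 1 = 1 ✓
  (2) 0 < 2 ✓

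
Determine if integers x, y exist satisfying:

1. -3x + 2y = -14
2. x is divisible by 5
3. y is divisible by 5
No

The full constraint system is jointly infeasible over the integers. Each constraint and what it forces:

  - -3x + 2y = -14: is a linear equation tying the variables together
  - x is divisible by 5: restricts x to multiples of 5
  - y is divisible by 5: restricts y to multiples of 5

Modular obstruction: writing x = 5x' and writing y = 5y', every remaining term of the linear equation is divisible by 5, so the left side is ≡ 0 (mod 5); but the right side -14 ≡ 1 (mod 5). No integers can satisfy it.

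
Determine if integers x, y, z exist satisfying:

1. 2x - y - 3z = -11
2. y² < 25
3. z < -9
Yes

Take x = -22, y = 0, z = -11. Substituting into each constraint:
  (1) 2(-22) + 0 - 3(-11) = -11 ✓
  (2) y² = (0)² = 0, and 0 < 25 ✓
  (3) -11 < -9 ✓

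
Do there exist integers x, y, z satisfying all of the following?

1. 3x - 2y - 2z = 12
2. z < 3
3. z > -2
Yes

Take x = 0, y = -6, z = 0. Substituting into each constraint:
  (1) 3(0) - 2(-6) - 2(0) = 12 ✓
  (2) 0 < 3 ✓
  (3) 0 > -2 ✓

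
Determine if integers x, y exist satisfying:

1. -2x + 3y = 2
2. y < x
Yes

Take x = 5, y = 4. Substituting into each constraint:
  (1) -2(5) + 3(4) = 2 ✓
  (2) 4 < 5 ✓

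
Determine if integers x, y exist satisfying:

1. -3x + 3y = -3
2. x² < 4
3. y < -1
Yes

Take x = -1, y = -2. Substituting into each constraint:
  (1) -3(-1) + 3(-2) = -3 ✓
  (2) x² = (-1)² = 1, and 1 < 4 ✓
  (3) -2 < -1 ✓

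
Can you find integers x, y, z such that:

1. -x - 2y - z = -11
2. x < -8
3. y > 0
Yes

Take x = -9, y = 10, z = 0. Substituting into each constraint:
  (1) 9 - 2(10) + 0 = -11 ✓
  (2) -9 < -8 ✓
  (3) 10 > 0 ✓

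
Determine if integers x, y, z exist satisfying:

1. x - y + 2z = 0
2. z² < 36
Yes

Take x = 0, y = 0, z = 0. Substituting into each constraint:
  (1) 0 + 0 + 2(0) = 0 ✓
  (2) z² = (0)² = 0, and 0 < 36 ✓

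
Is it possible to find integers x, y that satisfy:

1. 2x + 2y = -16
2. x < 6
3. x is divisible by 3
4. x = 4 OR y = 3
No

A contradictory subset is {2x + 2y = -16, x is divisible by 3, x = 4 OR y = 3}. No integer assignment can satisfy these jointly:

  - 2x + 2y = -16: is a linear equation tying the variables together
  - x is divisible by 3: restricts x to multiples of 3
  - x = 4 OR y = 3: forces a choice: either x = 4 or y = 3

Split on the disjunction (x = 4 OR y = 3):
  • If x = 4: this contradicts the divisibility constraint — 4 is not a multiple of 3.
  • If y = 3: with y = 3, writing x = 3x', every remaining term of the linear equation is divisible by 6, so the left side is ≡ 0 (mod 6); but the right side -22 ≡ 2 (mod 6). No integers can satisfy it.
Both branches are infeasible, so the system has no integer solution.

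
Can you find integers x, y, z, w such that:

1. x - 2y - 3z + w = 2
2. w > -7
Yes

Take x = 2, y = 0, z = 0, w = 0. Substituting into each constraint:
  (1) 2 - 2(0) - 3(0) + 0 = 2 ✓
  (2) 0 > -7 ✓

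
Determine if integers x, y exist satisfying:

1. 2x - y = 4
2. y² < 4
Yes

Take x = 2, y = 0. Substituting into each constraint:
  (1) 2(2) + 0 = 4 ✓
  (2) y² = (0)² = 0, and 0 < 4 ✓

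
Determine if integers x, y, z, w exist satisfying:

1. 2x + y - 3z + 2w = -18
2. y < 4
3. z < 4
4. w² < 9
Yes

Take x = -9, y = 0, z = 0, w = 0. Substituting into each constraint:
  (1) 2(-9) + 0 - 3(0) + 2(0) = -18 ✓
  (2) 0 < 4 ✓
  (3) 0 < 4 ✓
  (4) w² = (0)² = 0, and 0 < 9 ✓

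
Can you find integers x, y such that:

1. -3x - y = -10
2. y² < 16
Yes

Take x = 3, y = 1. Substituting into each constraint:
  (1) -3(3) + (-1) = -10 ✓
  (2) y² = (1)² = 1, and 1 < 16 ✓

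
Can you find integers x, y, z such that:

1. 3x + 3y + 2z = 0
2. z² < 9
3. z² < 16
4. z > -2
Yes

Take x = 0, y = 0, z = 0. Substituting into each constraint:
  (1) 3(0) + 3(0) + 2(0) = 0 ✓
  (2) z² = (0)² = 0, and 0 < 9 ✓
  (3) z² = (0)² = 0, and 0 < 16 ✓
  (4) 0 > -2 ✓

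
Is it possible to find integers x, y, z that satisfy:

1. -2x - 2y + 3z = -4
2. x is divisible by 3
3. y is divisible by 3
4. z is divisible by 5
No

A contradictory subset is {-2x - 2y + 3z = -4, x is divisible by 3, y is divisible by 3}. No integer assignment can satisfy these jointly:

  - -2x - 2y + 3z = -4: is a linear equation tying the variables together
  - x is divisible by 3: restricts x to multiples of 3
  - y is divisible by 3: restricts y to multiples of 3

Modular obstruction: writing x = 3x' and writing y = 3y', every remaining term of the linear equation is divisible by 3, so the left side is ≡ 0 (mod 3); but the right side -4 ≡ 2 (mod 3). No integers can satisfy it.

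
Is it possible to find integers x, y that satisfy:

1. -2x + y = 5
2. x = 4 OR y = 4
Yes

Take x = 4, y = 13. Substituting into each constraint:
  (1) -2(4) + 13 = 5 ✓
  (2) x = 4, target 4 ✓ (first branch holds)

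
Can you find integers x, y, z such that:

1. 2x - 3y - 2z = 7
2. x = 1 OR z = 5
Yes

Take x = 1, y = -3, z = 2. Substituting into each constraint:
  (1) 2(1) - 3(-3) - 2(2) = 7 ✓
  (2) x = 1, target 1 ✓ (first branch holds)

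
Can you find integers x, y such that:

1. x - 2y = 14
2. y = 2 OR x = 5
Yes

Take x = 18, y = 2. Substituting into each constraint:
  (1) 18 - 2(2) = 14 ✓
  (2) y = 2, target 2 ✓ (first branch holds)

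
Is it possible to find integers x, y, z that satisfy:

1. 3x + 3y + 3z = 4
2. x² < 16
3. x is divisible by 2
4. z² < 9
No

Even the single constraint (3x + 3y + 3z = 4) is infeasible over the integers.

  - 3x + 3y + 3z = 4: every term on the left is divisible by 3, so the LHS ≡ 0 (mod 3), but the RHS 4 is not — no integer solution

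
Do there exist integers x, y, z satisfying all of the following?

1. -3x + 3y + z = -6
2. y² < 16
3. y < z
Yes

Take x = 5, y = 2, z = 3. Substituting into each constraint:
  (1) -3(5) + 3(2) + 3 = -6 ✓
  (2) y² = (2)² = 4, and 4 < 16 ✓
  (3) 2 < 3 ✓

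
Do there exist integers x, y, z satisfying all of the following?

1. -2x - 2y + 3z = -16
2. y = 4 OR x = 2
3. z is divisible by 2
Yes

Take x = 2, y = 6, z = 0. Substituting into each constraint:
  (1) -2(2) - 2(6) + 3(0) = -16 ✓
  (2) x = 2, target 2 ✓ (second branch holds)
  (3) 0 = 2 × 0, remainder 0 ✓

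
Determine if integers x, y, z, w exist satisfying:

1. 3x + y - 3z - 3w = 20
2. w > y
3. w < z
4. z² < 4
Yes

Take x = 8, y = -1, z = 1, w = 0. Substituting into each constraint:
  (1) 3(8) + (-1) - 3(1) - 3(0) = 20 ✓
  (2) 0 > -1 ✓
  (3) 0 < 1 ✓
  (4) z² = (1)² = 1, and 1 < 4 ✓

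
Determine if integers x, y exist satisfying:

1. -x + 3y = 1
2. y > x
Yes

Take x = -1, y = 0. Substituting into each constraint:
  (1) 1 + 3(0) = 1 ✓
  (2) 0 > -1 ✓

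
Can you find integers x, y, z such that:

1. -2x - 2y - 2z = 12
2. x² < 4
Yes

Take x = 0, y = 0, z = -6. Substituting into each constraint:
  (1) -2(0) - 2(0) - 2(-6) = 12 ✓
  (2) x² = (0)² = 0, and 0 < 4 ✓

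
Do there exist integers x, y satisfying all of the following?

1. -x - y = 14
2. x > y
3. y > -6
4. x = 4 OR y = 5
No

A contradictory subset is {-x - y = 14, x > y, y > -6}. No integer assignment can satisfy these jointly:

  - -x - y = 14: is a linear equation tying the variables together
  - x > y: bounds one variable relative to another variable
  - y > -6: bounds one variable relative to a constant

Propagating the comparison: x > y and y ≥ -5 give x ≥ -4. Range argument: with x ∈ [-4, ∞], y ∈ [-5, ∞], the left side of the equation is at most 9, but the right side is 14 > 9. No integer solution exists.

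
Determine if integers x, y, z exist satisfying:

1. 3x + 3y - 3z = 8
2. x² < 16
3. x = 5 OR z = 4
No

Even the single constraint (3x + 3y - 3z = 8) is infeasible over the integers.

  - 3x + 3y - 3z = 8: every term on the left is divisible by 3, so the LHS ≡ 0 (mod 3), but the RHS 8 is not — no integer solution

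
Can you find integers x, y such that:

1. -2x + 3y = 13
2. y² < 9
Yes

Take x = -8, y = -1. Substituting into each constraint:
  (1) -2(-8) + 3(-1) = 13 ✓
  (2) y² = (-1)² = 1, and 1 < 9 ✓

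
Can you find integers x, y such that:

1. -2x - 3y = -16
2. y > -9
Yes

Take x = 2, y = 4. Substituting into each constraint:
  (1) -2(2) - 3(4) = -16 ✓
  (2) 4 > -9 ✓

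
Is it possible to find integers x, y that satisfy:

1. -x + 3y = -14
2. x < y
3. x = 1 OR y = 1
No

The full constraint system is jointly infeasible over the integers. Each constraint and what it forces:

  - -x + 3y = -14: is a linear equation tying the variables together
  - x < y: bounds one variable relative to another variable
  - x = 1 OR y = 1: forces a choice: either x = 1 or y = 1

Split on the disjunction (x = 1 OR y = 1):
  • If x = 1: with x = 1, every remaining term of the linear equation is divisible by 3, so the left side is ≡ 0 (mod 3); but the right side -13 ≡ 2 (mod 3). No integers can satisfy it.
  • If y = 1: the equation forces x = 17, giving (y, x) = (1, 17), which violates y > x.
Both branches are infeasible, so the system has no integer solution.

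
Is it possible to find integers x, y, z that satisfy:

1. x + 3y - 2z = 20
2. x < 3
Yes

Take x = 0, y = 0, z = -10. Substituting into each constraint:
  (1) 0 + 3(0) - 2(-10) = 20 ✓
  (2) 0 < 3 ✓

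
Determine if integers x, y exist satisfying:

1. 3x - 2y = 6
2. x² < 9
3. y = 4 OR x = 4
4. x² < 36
No

A contradictory subset is {3x - 2y = 6, x² < 9, y = 4 OR x = 4}. No integer assignment can satisfy these jointly:

  - 3x - 2y = 6: is a linear equation tying the variables together
  - x² < 9: restricts x to |x| ≤ 2
  - y = 4 OR x = 4: forces a choice: either y = 4 or x = 4

Split on the disjunction (y = 4 OR x = 4):
  • If y = 4: with y = 4, every remaining term of the linear equation is divisible by 3, so the left side is ≡ 0 (mod 3); but the right side 14 ≡ 2 (mod 3). No integers can satisfy it.
  • If x = 4: this contradicts x² < 9, which requires |x| ≤ 2.
Both branches are infeasible, so the system has no integer solution.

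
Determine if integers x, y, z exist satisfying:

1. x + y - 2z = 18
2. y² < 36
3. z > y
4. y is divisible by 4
Yes

Take x = 20, y = 0, z = 1. Substituting into each constraint:
  (1) 20 + 0 - 2(1) = 18 ✓
  (2) y² = (0)² = 0, and 0 < 36 ✓
  (3) 1 > 0 ✓
  (4) 0 = 4 × 0, remainder 0 ✓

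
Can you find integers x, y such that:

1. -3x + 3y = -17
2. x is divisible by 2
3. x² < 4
No

Even the single constraint (-3x + 3y = -17) is infeasible over the integers.

  - -3x + 3y = -17: every term on the left is divisible by 3, so the LHS ≡ 0 (mod 3), but the RHS -17 is not — no integer solution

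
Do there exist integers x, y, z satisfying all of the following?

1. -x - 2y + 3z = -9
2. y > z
Yes

Take x = 7, y = 1, z = 0. Substituting into each constraint:
  (1) (-7) - 2(1) + 3(0) = -9 ✓
  (2) 1 > 0 ✓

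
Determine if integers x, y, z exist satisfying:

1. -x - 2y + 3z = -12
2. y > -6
Yes

Take x = 12, y = 0, z = 0. Substituting into each constraint:
  (1) (-12) - 2(0) + 3(0) = -12 ✓
  (2) 0 > -6 ✓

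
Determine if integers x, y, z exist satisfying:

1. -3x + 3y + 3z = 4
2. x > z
No

Even the single constraint (-3x + 3y + 3z = 4) is infeasible over the integers.

  - -3x + 3y + 3z = 4: every term on the left is divisible by 3, so the LHS ≡ 0 (mod 3), but the RHS 4 is not — no integer solution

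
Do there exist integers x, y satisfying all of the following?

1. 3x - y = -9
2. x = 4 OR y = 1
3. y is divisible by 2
No

The full constraint system is jointly infeasible over the integers. Each constraint and what it forces:

  - 3x - y = -9: is a linear equation tying the variables together
  - x = 4 OR y = 1: forces a choice: either x = 4 or y = 1
  - y is divisible by 2: restricts y to multiples of 2

Split on the disjunction (x = 4 OR y = 1):
  • If x = 4: with x = 4, writing y = 2y', every remaining term of the linear equation is divisible by 2, so the left side is ≡ 0 (mod 2); but the right side -21 ≡ 1 (mod 2). No integers can satisfy it.
  • If y = 1: this contradicts the divisibility constraint — 1 is not a multiple of 2.
Both branches are infeasible, so the system has no integer solution.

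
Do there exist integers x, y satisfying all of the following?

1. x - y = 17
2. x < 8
Yes

Take x = 0, y = -17. Substituting into each constraint:
  (1) 0 + 17 = 17 ✓
  (2) 0 < 8 ✓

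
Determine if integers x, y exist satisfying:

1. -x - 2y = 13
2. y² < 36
Yes

Take x = -13, y = 0. Substituting into each constraint:
  (1) 13 - 2(0) = 13 ✓
  (2) y² = (0)² = 0, and 0 < 36 ✓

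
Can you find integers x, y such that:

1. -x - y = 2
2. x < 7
Yes

Take x = -2, y = 0. Substituting into each constraint:
  (1) 2 + 0 = 2 ✓
  (2) -2 < 7 ✓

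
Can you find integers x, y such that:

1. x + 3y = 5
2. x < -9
Yes

Take x = -10, y = 5. Substituting into each constraint:
  (1) (-10) + 3(5) = 5 ✓
  (2) -10 < -9 ✓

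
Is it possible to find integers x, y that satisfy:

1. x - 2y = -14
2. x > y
Yes

Take x = 16, y = 15. Substituting into each constraint:
  (1) 16 - 2(15) = -14 ✓
  (2) 16 > 15 ✓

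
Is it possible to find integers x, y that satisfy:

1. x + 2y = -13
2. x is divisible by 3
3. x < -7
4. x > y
No

A contradictory subset is {x + 2y = -13, x < -7, x > y}. No integer assignment can satisfy these jointly:

  - x + 2y = -13: is a linear equation tying the variables together
  - x < -7: bounds one variable relative to a constant
  - x > y: bounds one variable relative to another variable

Propagating the comparison: y < x and x ≤ -8 give y ≤ -9. Range argument: with x ∈ [−∞, -8], y ∈ [−∞, -9], the left side of the equation is at most -26, but the right side is -13 > -26. No integer solution exists.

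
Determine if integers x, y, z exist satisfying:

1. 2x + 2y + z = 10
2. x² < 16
Yes

Take x = 0, y = 5, z = 0. Substituting into each constraint:
  (1) 2(0) + 2(5) + 0 = 10 ✓
  (2) x² = (0)² = 0, and 0 < 16 ✓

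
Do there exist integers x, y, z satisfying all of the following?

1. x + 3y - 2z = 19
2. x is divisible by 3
Yes

Take x = 0, y = 7, z = 1. Substituting into each constraint:
  (1) 0 + 3(7) - 2(1) = 19 ✓
  (2) 0 = 3 × 0, remainder 0 ✓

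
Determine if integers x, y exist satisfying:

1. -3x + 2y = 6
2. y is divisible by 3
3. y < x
Yes

Take x = -8, y = -9. Substituting into each constraint:
  (1) -3(-8) + 2(-9) = 6 ✓
  (2) -9 = 3 × -3, remainder 0 ✓
  (3) -9 < -8 ✓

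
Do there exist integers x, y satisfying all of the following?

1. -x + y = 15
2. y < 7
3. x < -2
Yes

Take x = -9, y = 6. Substituting into each constraint:
  (1) 9 + 6 = 15 ✓
  (2) 6 < 7 ✓
  (3) -9 < -2 ✓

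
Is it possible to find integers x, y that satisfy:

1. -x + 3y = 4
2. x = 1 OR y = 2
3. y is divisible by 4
No

The full constraint system is jointly infeasible over the integers. Each constraint and what it forces:

  - -x + 3y = 4: is a linear equation tying the variables together
  - x = 1 OR y = 2: forces a choice: either x = 1 or y = 2
  - y is divisible by 4: restricts y to multiples of 4

Split on the disjunction (x = 1 OR y = 2):
  • If x = 1: with x = 1, writing y = 4y', every remaining term of the linear equation is divisible by 12, so the left side is ≡ 0 (mod 12); but the right side 5 ≡ 5 (mod 12). No integers can satisfy it.
  • If y = 2: this contradicts the divisibility constraint — 2 is not a multiple of 4.
Both branches are infeasible, so the system has no integer solution.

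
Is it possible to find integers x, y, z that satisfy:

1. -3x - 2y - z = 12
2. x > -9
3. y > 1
Yes

Take x = 0, y = 2, z = -16. Substituting into each constraint:
  (1) -3(0) - 2(2) + 16 = 12 ✓
  (2) 0 > -9 ✓
  (3) 2 > 1 ✓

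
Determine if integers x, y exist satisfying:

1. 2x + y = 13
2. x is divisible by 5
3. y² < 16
Yes

Take x = 5, y = 3. Substituting into each constraint:
  (1) 2(5) + 3 = 13 ✓
  (2) 5 = 5 × 1, remainder 0 ✓
  (3) y² = (3)² = 9, and 9 < 16 ✓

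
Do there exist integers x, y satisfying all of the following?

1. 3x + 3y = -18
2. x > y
Yes

Take x = -2, y = -4. Substituting into each constraint:
  (1) 3(-2) + 3(-4) = -18 ✓
  (2) -2 > -4 ✓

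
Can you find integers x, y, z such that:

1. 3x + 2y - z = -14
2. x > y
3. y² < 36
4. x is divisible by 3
Yes

Take x = 0, y = -1, z = 12. Substituting into each constraint:
  (1) 3(0) + 2(-1) + (-12) = -14 ✓
  (2) 0 > -1 ✓
  (3) y² = (-1)² = 1, and 1 < 36 ✓
  (4) 0 = 3 × 0, remainder 0 ✓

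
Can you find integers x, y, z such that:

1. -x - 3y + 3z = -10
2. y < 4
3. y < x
Yes

Take x = 1, y = 0, z = -3. Substituting into each constraint:
  (1) (-1) - 3(0) + 3(-3) = -10 ✓
  (2) 0 < 4 ✓
  (3) 0 < 1 ✓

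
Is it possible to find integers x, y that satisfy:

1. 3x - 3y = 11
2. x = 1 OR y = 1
No

Even the single constraint (3x - 3y = 11) is infeasible over the integers.

  - 3x - 3y = 11: every term on the left is divisible by 3, so the LHS ≡ 0 (mod 3), but the RHS 11 is not — no integer solution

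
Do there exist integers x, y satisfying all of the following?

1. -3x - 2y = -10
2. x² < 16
Yes

Take x = 2, y = 2. Substituting into each constraint:
  (1) -3(2) - 2(2) = -10 ✓
  (2) x² = (2)² = 4, and 4 < 16 ✓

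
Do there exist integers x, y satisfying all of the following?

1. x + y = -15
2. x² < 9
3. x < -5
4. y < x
No

A contradictory subset is {x² < 9, x < -5}. No integer assignment can satisfy these jointly:

  - x² < 9: restricts x to |x| ≤ 2
  - x < -5: bounds one variable relative to a constant

Direct contradiction: the bounds on x require x ≥ -2 and x ≤ -6 simultaneously, which is empty.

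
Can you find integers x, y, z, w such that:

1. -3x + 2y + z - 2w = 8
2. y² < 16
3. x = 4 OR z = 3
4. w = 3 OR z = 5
Yes

Take x = 4, y = 2, z = 22, w = 3. Substituting into each constraint:
  (1) -3(4) + 2(2) + 22 - 2(3) = 8 ✓
  (2) y² = (2)² = 4, and 4 < 16 ✓
  (3) x = 4, target 4 ✓ (first branch holds)
  (4) w = 3, target 3 ✓ (first branch holds)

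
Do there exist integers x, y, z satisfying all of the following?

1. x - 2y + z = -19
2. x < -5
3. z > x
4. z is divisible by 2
Yes

Take x = -7, y = 6, z = 0. Substituting into each constraint:
  (1) (-7) - 2(6) + 0 = -19 ✓
  (2) -7 < -5 ✓
  (3) 0 > -7 ✓
  (4) 0 = 2 × 0, remainder 0 ✓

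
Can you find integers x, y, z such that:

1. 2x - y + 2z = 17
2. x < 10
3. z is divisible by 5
Yes

Take x = 0, y = -17, z = 0. Substituting into each constraint:
  (1) 2(0) + 17 + 2(0) = 17 ✓
  (2) 0 < 10 ✓
  (3) 0 = 5 × 0, remainder 0 ✓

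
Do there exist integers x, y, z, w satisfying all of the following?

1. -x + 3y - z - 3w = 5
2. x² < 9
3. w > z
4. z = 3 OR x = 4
Yes

Take x = 1, y = 7, z = 3, w = 4. Substituting into each constraint:
  (1) (-1) + 3(7) + (-3) - 3(4) = 5 ✓
  (2) x² = (1)² = 1, and 1 < 9 ✓
  (3) 4 > 3 ✓
  (4) z = 3, target 3 ✓ (first branch holds)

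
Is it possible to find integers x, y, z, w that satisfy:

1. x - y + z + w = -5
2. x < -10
Yes

Take x = -11, y = 0, z = 6, w = 0. Substituting into each constraint:
  (1) (-11) + 0 + 6 + 0 = -5 ✓
  (2) -11 < -10 ✓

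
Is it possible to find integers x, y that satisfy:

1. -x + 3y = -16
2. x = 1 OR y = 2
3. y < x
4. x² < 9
Yes

Take x = 1, y = -5. Substituting into each constraint:
  (1) (-1) + 3(-5) = -16 ✓
  (2) x = 1, target 1 ✓ (first branch holds)
  (3) -5 < 1 ✓
  (4) x² = (1)² = 1, and 1 < 9 ✓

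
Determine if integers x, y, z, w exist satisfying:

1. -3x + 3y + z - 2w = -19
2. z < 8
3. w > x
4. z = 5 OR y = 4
Yes

Take x = -1, y = 4, z = -34, w = 0. Substituting into each constraint:
  (1) -3(-1) + 3(4) + (-34) - 2(0) = -19 ✓
  (2) -34 < 8 ✓
  (3) 0 > -1 ✓
  (4) y = 4, target 4 ✓ (second branch holds)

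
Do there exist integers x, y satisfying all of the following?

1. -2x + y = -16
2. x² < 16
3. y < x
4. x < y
No

A contradictory subset is {y < x, x < y}. No integer assignment can satisfy these jointly:

  - y < x: bounds one variable relative to another variable
  - x < y: bounds one variable relative to another variable

Direct contradiction: x > y and y > x cannot both hold.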